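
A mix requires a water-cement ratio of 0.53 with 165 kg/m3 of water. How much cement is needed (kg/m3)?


Cement = water / (w/c)
= 165 / 0.53
= 311.3 kg/m3

311.3


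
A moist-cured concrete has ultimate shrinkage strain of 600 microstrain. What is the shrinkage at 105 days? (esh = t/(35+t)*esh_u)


esh(105) = 105 / (35 + 105) * 600
= 105 / 140 * 600
= 450.0 microstrain

450.0


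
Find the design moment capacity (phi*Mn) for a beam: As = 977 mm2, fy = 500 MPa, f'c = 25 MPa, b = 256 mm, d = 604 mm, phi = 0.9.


a = As * fy / (0.85 * f'c * b)
= 977 * 500 / (0.85 * 25 * 256)
= 89.7978 mm
Mn = As * fy * (d - a/2) / 10^6
= 273.1209 kN-m
phi*Mn = 0.9 * 273.1209 = 245.81 kN-m

245.81


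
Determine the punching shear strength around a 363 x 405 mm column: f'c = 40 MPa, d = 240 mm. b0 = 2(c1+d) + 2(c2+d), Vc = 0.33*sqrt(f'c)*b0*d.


b0 = 2*(363 + 240) + 2*(405 + 240) = 2496 mm
Vc = 0.33 * sqrt(40) * 2496 * 240 / 1000
= 1250.26 kN

1250.26


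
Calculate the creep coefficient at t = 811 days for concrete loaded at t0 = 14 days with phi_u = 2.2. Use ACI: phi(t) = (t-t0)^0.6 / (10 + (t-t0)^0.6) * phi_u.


dt = 811 - 14 = 797
phi = 797^0.6 / (10 + 797^0.6) * 2.2
= 1.862

1.862


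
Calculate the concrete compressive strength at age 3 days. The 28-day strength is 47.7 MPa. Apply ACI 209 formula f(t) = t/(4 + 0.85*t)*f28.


f(3) = 3 / (4 + 0.85 * 3) * 47.7
= 3 / 6.55 * 47.7
= 21.85 MPa

21.85


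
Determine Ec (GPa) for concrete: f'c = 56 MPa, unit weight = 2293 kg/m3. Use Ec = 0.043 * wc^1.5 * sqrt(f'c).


Ec = 0.043 * 2293^1.5 * sqrt(56) / 1000
= 35.33 GPa

35.33


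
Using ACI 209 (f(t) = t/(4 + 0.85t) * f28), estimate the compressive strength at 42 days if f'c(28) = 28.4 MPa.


f(42) = 42 / (4 + 0.85 * 42) * 28.4
= 42 / 39.7 * 28.4
= 30.05 MPa

30.05


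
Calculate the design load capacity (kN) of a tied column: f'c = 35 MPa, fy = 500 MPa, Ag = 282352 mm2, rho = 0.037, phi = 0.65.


Ast = rho * Ag = 0.037 * 282352 = 10447.024 mm2
phi*Pn = 0.65 * 0.80 * (0.85 * 35 * (282352 - 10447.024) + 500 * 10447.024) / 1000
= 6922.6 kN

6922.6


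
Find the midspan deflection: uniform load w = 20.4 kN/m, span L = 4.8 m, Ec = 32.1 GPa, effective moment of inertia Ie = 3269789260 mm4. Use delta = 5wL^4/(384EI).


Convert: L = 4.8 m = 4800 mm, Ec = 32.1 GPa = 32100 MPa
delta = 5 * 20.4 * 4800^4 / (384 * 32100 * 3269789260)
= 1.34 mm

1.34


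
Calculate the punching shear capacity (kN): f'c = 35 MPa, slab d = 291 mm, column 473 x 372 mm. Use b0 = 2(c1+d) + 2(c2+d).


b0 = 2*(473 + 291) + 2*(372 + 291) = 2854 mm
Vc = 0.33 * sqrt(35) * 2854 * 291 / 1000
= 1621.42 kN

1621.42


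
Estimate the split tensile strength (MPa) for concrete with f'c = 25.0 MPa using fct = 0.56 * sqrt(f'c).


fct = 0.56 * sqrt(25.0)
= 0.56 * 5.0
= 2.8 MPa

2.8


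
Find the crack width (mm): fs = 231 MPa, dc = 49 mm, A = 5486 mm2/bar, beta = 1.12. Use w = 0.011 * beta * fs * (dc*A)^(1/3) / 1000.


w = 0.011 * beta * fs * (dc * A)^(1/3) / 1000
= 0.011 * 1.12 * 231 * (49 * 5486)^(1/3) / 1000
= 0.184 mm

0.184


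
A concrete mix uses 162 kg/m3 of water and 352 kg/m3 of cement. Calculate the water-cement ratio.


w/c = water / cement
w/c = 162 / 352 = 0.46

0.46


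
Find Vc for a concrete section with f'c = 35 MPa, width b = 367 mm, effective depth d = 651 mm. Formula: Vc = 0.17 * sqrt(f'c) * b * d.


Vc = 0.17 * sqrt(35) * 367 * 651 / 1000
= 240.29 kN

240.29


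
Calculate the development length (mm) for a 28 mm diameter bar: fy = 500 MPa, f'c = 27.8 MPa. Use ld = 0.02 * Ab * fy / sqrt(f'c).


Ab = pi * 28^2 / 4 = 615.752 mm2
ld = 0.02 * 615.752 * 500 / sqrt(27.8)
= 1167.8 mm

1167.8


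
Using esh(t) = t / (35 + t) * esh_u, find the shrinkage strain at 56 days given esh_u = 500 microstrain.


esh(56) = 56 / (35 + 56) * 500
= 56 / 91 * 500
= 307.7 microstrain

307.7


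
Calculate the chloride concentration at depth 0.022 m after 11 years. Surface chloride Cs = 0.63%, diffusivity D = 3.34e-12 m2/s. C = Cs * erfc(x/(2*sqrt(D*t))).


t_seconds = 11 * 365.25 * 24 * 3600 = 347133600.0 s
arg = 0.022 / (2 * sqrt(3.34e-12 * 347133600.0))
= 0.3231
erfc(0.3231) = 0.6478
C = 0.63 * 0.6478 = 0.4081%

0.4081


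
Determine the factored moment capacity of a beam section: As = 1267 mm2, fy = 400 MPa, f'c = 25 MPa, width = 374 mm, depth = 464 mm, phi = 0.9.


a = As * fy / (0.85 * f'c * b)
= 1267 * 400 / (0.85 * 25 * 374)
= 63.7685 mm
Mn = As * fy * (d - a/2) / 10^6
= 218.9963 kN-m
phi*Mn = 0.9 * 218.9963 = 197.1 kN-m

197.1


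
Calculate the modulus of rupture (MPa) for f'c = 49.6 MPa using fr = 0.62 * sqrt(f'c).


fr = 0.62 * sqrt(49.6)
= 4.366 MPa

4.366


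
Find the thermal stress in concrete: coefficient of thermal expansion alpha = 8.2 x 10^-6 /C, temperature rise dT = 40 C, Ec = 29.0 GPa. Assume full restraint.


sigma = alpha * dT * Ec
= 8.2e-6 * 40 * 29.0 * 1000
= 9.512 MPa

9.512


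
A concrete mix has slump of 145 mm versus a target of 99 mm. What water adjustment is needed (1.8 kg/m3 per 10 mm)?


Difference = 99 - 145 = -46 mm
Water adjustment = -46 * 1.8 / 10 = -8.3 kg/m3

-8.3


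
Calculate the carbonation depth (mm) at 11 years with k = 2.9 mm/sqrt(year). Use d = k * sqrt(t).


depth = k * sqrt(t)
= 2.9 * sqrt(11)
= 9.62 mm

9.62


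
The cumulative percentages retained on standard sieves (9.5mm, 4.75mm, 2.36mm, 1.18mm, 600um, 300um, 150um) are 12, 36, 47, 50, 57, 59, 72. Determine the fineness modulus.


FM = sum(cumulative % retained) / 100
= 333 / 100
= 3.33

3.33


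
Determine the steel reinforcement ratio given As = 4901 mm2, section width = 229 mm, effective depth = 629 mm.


rho = As / (b * d)
= 4901 / (229 * 629)
= 0.034

0.034


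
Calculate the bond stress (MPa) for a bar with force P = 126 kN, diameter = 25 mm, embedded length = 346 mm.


u = P / (pi * db * ld)
= 126 * 1000 / (pi * 25 * 346)
= 4.637 MPa

4.637


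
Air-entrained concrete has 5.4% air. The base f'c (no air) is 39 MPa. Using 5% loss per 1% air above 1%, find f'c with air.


Strength loss = (5.4 - 1) * 5 = 22.0%
f'c = 39 * (1 - 22.0/100)
= 30.42 MPa

30.42


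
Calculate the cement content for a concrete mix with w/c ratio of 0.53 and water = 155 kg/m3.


Cement = water / (w/c)
= 155 / 0.53
= 292.5 kg/m3

292.5


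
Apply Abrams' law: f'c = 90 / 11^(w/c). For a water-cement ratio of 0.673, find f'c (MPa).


f'c = 90 / 11^0.673
= 90 / 5.022
= 17.92 MPa

17.92


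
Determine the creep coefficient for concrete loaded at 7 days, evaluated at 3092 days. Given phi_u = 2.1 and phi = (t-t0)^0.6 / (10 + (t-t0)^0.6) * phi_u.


dt = 3092 - 7 = 3085
phi = 3085^0.6 / (10 + 3085^0.6) * 2.1
= 1.943

1.943


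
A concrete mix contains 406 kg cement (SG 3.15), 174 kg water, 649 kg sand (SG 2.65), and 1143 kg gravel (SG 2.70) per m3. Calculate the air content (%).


Vol cement = 406 / (3.15 * 1000) = 0.128889 m3
Vol water = 174 / 1000 = 0.174 m3
Vol sand = 649 / (2.65 * 1000) = 0.244906 m3
Vol gravel = 1143 / (2.70 * 1000) = 0.423333 m3
Total solid + water volume = 0.971128 m3
Air = (1 - 0.971128) * 100 = 2.89%

2.89


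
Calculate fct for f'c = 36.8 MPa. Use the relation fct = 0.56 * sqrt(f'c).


fct = 0.56 * sqrt(36.8)
= 0.56 * 6.066
= 3.397 MPa

3.397


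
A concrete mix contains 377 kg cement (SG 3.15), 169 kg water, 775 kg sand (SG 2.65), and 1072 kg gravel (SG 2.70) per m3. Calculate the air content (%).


Vol cement = 377 / (3.15 * 1000) = 0.119683 m3
Vol water = 169 / 1000 = 0.169 m3
Vol sand = 775 / (2.65 * 1000) = 0.292453 m3
Vol gravel = 1072 / (2.70 * 1000) = 0.397037 m3
Total solid + water volume = 0.978172 m3
Air = (1 - 0.978172) * 100 = 2.18%

2.18


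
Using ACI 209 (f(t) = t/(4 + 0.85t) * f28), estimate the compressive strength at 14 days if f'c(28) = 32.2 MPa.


f(14) = 14 / (4 + 0.85 * 14) * 32.2
= 14 / 15.9 * 32.2
= 28.35 MPa

28.35


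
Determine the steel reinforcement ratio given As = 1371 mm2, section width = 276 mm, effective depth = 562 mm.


rho = As / (b * d)
= 1371 / (276 * 562)
= 0.0088

0.0088


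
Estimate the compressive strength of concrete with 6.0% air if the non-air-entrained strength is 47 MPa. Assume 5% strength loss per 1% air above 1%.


Strength loss = (6.0 - 1) * 5 = 25.0%
f'c = 47 * (1 - 25.0/100)
= 35.25 MPa

35.25


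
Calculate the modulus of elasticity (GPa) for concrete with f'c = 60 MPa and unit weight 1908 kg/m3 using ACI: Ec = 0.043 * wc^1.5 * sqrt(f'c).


Ec = 0.043 * 1908^1.5 * sqrt(60) / 1000
= 27.76 GPa

27.76


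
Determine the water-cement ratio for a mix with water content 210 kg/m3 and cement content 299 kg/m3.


w/c = water / cement
w/c = 210 / 299 = 0.702

0.702


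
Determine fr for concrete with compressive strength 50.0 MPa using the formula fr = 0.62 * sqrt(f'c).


fr = 0.62 * sqrt(50.0)
= 4.384 MPa

4.384


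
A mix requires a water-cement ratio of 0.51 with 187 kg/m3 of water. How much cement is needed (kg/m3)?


Cement = water / (w/c)
= 187 / 0.51
= 366.7 kg/m3

366.7


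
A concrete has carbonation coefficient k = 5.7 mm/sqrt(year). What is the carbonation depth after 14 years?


depth = k * sqrt(t)
= 5.7 * sqrt(14)
= 21.33 mm

21.33


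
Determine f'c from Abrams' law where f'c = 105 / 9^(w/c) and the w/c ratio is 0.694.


f'c = 105 / 9^0.694
= 105 / 4.595
= 22.85 MPa

22.85


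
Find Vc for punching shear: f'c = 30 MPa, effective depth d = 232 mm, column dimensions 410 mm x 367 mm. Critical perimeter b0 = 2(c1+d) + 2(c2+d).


b0 = 2*(410 + 232) + 2*(367 + 232) = 2482 mm
Vc = 0.33 * sqrt(30) * 2482 * 232 / 1000
= 1040.79 kN

1040.79


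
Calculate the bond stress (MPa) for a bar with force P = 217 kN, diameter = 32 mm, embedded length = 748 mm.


u = P / (pi * db * ld)
= 217 * 1000 / (pi * 32 * 748)
= 2.886 MPa

2.886


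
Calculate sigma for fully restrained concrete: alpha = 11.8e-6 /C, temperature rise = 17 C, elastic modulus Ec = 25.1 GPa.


sigma = alpha * dT * Ec
= 11.8e-6 * 17 * 25.1 * 1000
= 5.035 MPa

5.035


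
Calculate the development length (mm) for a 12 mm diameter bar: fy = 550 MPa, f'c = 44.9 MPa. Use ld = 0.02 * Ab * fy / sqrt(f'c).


Ab = pi * 12^2 / 4 = 113.097 mm2
ld = 0.02 * 113.097 * 550 / sqrt(44.9)
= 185.7 mm

185.7


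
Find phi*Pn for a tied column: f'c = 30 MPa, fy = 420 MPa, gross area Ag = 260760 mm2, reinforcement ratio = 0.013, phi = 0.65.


Ast = rho * Ag = 0.013 * 260760 = 3389.88 mm2
phi*Pn = 0.65 * 0.80 * (0.85 * 30 * (260760 - 3389.88) + 420 * 3389.88) / 1000
= 4153.08 kN

4153.08


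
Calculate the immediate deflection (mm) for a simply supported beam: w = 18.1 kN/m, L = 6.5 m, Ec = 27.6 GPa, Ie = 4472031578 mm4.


Convert: L = 6.5 m = 6500 mm, Ec = 27.6 GPa = 27600 MPa
delta = 5 * 18.1 * 6500^4 / (384 * 27600 * 4472031578)
= 3.41 mm

3.41


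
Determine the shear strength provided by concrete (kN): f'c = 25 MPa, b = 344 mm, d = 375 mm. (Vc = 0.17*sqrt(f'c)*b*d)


Vc = 0.17 * sqrt(25) * 344 * 375 / 1000
= 109.65 kN

109.65


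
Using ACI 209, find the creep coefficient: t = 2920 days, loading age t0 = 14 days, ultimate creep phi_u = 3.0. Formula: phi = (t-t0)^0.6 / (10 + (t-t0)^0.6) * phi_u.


dt = 2920 - 14 = 2906
phi = 2906^0.6 / (10 + 2906^0.6) * 3.0
= 2.769

2.769


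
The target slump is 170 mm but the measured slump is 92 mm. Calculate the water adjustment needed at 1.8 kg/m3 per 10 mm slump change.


Difference = 170 - 92 = 78 mm
Water adjustment = 78 * 1.8 / 10 = 14.0 kg/m3

14.0


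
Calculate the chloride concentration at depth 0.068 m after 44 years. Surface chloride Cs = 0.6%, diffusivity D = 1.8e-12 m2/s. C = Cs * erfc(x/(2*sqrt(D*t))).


t_seconds = 44 * 365.25 * 24 * 3600 = 1388534400.0 s
arg = 0.068 / (2 * sqrt(1.8e-12 * 1388534400.0))
= 0.6801
erfc(0.6801) = 0.3362
C = 0.6 * 0.3362 = 0.2017%

0.2017


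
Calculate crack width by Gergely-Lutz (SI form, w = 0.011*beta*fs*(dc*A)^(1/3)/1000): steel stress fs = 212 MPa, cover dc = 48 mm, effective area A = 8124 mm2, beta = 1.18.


w = 0.011 * beta * fs * (dc * A)^(1/3) / 1000
= 0.011 * 1.18 * 212 * (48 * 8124)^(1/3) / 1000
= 0.201 mm

0.201


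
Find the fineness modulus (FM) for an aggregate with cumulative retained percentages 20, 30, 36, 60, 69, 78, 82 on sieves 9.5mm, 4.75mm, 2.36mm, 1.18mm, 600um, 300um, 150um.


FM = sum(cumulative % retained) / 100
= 375 / 100
= 3.75

3.75


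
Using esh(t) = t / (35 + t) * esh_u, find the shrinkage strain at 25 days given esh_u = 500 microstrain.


esh(25) = 25 / (35 + 25) * 500
= 25 / 60 * 500
= 208.3 microstrain

208.3


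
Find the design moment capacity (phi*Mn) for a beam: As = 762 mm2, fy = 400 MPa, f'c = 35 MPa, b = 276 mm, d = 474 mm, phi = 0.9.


a = As * fy / (0.85 * f'c * b)
= 762 * 400 / (0.85 * 35 * 276)
= 37.1209 mm
Mn = As * fy * (d - a/2) / 10^6
= 138.818 kN-m
phi*Mn = 0.9 * 138.818 = 124.94 kN-m

124.94


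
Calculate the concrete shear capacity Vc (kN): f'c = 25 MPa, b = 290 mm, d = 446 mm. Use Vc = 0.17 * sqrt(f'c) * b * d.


Vc = 0.17 * sqrt(25) * 290 * 446 / 1000
= 109.94 kN

109.94


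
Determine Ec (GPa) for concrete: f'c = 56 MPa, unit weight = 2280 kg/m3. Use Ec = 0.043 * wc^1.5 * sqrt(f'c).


Ec = 0.043 * 2280^1.5 * sqrt(56) / 1000
= 35.03 GPa

35.03


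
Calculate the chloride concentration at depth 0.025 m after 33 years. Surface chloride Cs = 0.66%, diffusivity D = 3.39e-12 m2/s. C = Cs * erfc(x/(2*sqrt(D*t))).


t_seconds = 33 * 365.25 * 24 * 3600 = 1041400800.0 s
arg = 0.025 / (2 * sqrt(3.39e-12 * 1041400800.0))
= 0.2104
erfc(0.2104) = 0.7661
C = 0.66 * 0.7661 = 0.5056%

0.5056


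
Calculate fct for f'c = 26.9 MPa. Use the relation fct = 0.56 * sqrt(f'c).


fct = 0.56 * sqrt(26.9)
= 0.56 * 5.187
= 2.904 MPa

2.904


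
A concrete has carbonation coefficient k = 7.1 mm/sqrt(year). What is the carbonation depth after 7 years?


depth = k * sqrt(t)
= 7.1 * sqrt(7)
= 18.78 mm

18.78


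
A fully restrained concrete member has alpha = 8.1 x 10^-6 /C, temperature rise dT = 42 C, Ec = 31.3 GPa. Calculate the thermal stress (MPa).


sigma = alpha * dT * Ec
= 8.1e-6 * 42 * 31.3 * 1000
= 10.648 MPa

10.648


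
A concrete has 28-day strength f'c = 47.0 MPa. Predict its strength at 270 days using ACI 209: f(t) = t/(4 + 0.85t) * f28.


f(270) = 270 / (4 + 0.85 * 270) * 47.0
= 270 / 233.5 * 47.0
= 54.35 MPa

54.35


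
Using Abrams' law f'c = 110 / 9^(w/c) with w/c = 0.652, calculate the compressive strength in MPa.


f'c = 110 / 9^0.652
= 110 / 4.19
= 26.26 MPa

26.26


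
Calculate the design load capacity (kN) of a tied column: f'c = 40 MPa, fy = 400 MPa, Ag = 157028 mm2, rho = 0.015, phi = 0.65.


Ast = rho * Ag = 0.015 * 157028 = 2355.42 mm2
phi*Pn = 0.65 * 0.80 * (0.85 * 40 * (157028 - 2355.42) + 400 * 2355.42) / 1000
= 3224.54 kN

3224.54


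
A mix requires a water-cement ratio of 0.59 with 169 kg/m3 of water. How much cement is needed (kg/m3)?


Cement = water / (w/c)
= 169 / 0.59
= 286.4 kg/m3

286.4


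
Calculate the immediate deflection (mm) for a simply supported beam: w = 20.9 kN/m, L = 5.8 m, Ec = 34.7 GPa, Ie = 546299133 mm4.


Convert: L = 5.8 m = 5800 mm, Ec = 34.7 GPa = 34700 MPa
delta = 5 * 20.9 * 5800^4 / (384 * 34700 * 546299133)
= 16.25 mm

16.25


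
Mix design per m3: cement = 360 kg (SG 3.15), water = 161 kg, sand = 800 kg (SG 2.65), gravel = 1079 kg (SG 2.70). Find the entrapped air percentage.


Vol cement = 360 / (3.15 * 1000) = 0.114286 m3
Vol water = 161 / 1000 = 0.161 m3
Vol sand = 800 / (2.65 * 1000) = 0.301887 m3
Vol gravel = 1079 / (2.70 * 1000) = 0.39963 m3
Total solid + water volume = 0.976802 m3
Air = (1 - 0.976802) * 100 = 2.32%

2.32


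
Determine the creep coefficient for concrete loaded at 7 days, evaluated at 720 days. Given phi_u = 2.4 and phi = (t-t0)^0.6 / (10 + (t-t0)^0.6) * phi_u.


dt = 720 - 7 = 713
phi = 713^0.6 / (10 + 713^0.6) * 2.4
= 2.01

2.01


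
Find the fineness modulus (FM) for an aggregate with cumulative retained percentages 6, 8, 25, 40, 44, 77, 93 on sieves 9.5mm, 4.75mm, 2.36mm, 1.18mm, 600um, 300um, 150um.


FM = sum(cumulative % retained) / 100
= 293 / 100
= 2.93

2.93


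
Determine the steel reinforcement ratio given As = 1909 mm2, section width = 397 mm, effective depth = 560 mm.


rho = As / (b * d)
= 1909 / (397 * 560)
= 0.0086

0.0086


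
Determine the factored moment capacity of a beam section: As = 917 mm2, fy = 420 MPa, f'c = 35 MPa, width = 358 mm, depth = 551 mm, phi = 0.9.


a = As * fy / (0.85 * f'c * b)
= 917 * 420 / (0.85 * 35 * 358)
= 36.1617 mm
Mn = As * fy * (d - a/2) / 10^6
= 205.2485 kN-m
phi*Mn = 0.9 * 205.2485 = 184.72 kN-m

184.72


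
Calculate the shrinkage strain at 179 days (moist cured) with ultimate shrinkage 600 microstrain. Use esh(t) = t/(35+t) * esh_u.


esh(179) = 179 / (35 + 179) * 600
= 179 / 214 * 600
= 501.9 microstrain

501.9


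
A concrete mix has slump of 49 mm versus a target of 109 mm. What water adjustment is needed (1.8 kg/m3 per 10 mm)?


Difference = 109 - 49 = 60 mm
Water adjustment = 60 * 1.8 / 10 = 10.8 kg/m3

10.8


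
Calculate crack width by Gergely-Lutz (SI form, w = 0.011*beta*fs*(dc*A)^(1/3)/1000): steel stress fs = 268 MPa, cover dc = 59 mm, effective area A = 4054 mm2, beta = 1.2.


w = 0.011 * beta * fs * (dc * A)^(1/3) / 1000
= 0.011 * 1.2 * 268 * (59 * 4054)^(1/3) / 1000
= 0.22 mm

0.22


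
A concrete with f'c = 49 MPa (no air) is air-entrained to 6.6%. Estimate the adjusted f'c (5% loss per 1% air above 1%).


Strength loss = (6.6 - 1) * 5 = 28.0%
f'c = 49 * (1 - 28.0/100)
= 35.28 MPa

35.28


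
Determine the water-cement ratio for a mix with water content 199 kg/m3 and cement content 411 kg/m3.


w/c = water / cement
w/c = 199 / 411 = 0.484

0.484


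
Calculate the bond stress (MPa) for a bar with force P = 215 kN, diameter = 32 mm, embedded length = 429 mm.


u = P / (pi * db * ld)
= 215 * 1000 / (pi * 32 * 429)
= 4.985 MPa

4.985


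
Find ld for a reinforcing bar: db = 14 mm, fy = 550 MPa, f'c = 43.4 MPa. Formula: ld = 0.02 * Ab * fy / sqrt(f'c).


Ab = pi * 14^2 / 4 = 153.938 mm2
ld = 0.02 * 153.938 * 550 / sqrt(43.4)
= 257.0 mm

257.0


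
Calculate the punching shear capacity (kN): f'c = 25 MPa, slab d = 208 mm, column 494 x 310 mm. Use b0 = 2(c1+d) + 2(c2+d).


b0 = 2*(494 + 208) + 2*(310 + 208) = 2440 mm
Vc = 0.33 * sqrt(25) * 2440 * 208 / 1000
= 837.41 kN

837.41


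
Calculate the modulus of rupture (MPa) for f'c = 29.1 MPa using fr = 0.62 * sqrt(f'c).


fr = 0.62 * sqrt(29.1)
= 3.345 MPa

3.345


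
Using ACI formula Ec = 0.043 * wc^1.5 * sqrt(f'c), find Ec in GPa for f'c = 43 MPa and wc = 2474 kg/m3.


Ec = 0.043 * 2474^1.5 * sqrt(43) / 1000
= 34.7 GPa

34.7


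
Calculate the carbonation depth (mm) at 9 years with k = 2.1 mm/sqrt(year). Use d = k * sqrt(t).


depth = k * sqrt(t)
= 2.1 * sqrt(9)
= 6.3 mm

6.3


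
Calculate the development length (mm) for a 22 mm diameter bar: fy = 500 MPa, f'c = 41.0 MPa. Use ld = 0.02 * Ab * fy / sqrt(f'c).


Ab = pi * 22^2 / 4 = 380.133 mm2
ld = 0.02 * 380.133 * 500 / sqrt(41.0)
= 593.7 mm

593.7


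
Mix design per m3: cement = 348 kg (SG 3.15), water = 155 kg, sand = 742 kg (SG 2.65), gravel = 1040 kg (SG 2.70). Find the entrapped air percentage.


Vol cement = 348 / (3.15 * 1000) = 0.110476 m3
Vol water = 155 / 1000 = 0.155 m3
Vol sand = 742 / (2.65 * 1000) = 0.28 m3
Vol gravel = 1040 / (2.70 * 1000) = 0.385185 m3
Total solid + water volume = 0.930661 m3
Air = (1 - 0.930661) * 100 = 6.93%

6.93


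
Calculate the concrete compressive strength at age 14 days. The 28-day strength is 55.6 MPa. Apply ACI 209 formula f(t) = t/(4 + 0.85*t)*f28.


f(14) = 14 / (4 + 0.85 * 14) * 55.6
= 14 / 15.9 * 55.6
= 48.96 MPa

48.96


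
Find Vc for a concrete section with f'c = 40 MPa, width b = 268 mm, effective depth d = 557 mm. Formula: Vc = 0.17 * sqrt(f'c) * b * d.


Vc = 0.17 * sqrt(40) * 268 * 557 / 1000
= 160.5 kN

160.5


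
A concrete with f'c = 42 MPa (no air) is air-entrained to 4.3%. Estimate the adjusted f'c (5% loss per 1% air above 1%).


Strength loss = (4.3 - 1) * 5 = 16.5%
f'c = 42 * (1 - 16.5/100)
= 35.07 MPa

35.07


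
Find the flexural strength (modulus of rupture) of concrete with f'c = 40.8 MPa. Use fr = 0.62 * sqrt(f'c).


fr = 0.62 * sqrt(40.8)
= 3.96 MPa

3.96


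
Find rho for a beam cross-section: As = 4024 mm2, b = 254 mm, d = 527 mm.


rho = As / (b * d)
= 4024 / (254 * 527)
= 0.0301

0.0301


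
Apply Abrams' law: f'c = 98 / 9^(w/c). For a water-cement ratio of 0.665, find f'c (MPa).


f'c = 98 / 9^0.665
= 98 / 4.311
= 22.73 MPa

22.73


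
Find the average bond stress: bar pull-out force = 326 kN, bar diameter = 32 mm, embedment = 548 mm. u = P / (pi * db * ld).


u = P / (pi * db * ld)
= 326 * 1000 / (pi * 32 * 548)
= 5.917 MPa

5.917


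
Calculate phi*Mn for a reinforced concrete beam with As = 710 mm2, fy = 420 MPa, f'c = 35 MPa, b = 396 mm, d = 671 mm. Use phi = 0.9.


a = As * fy / (0.85 * f'c * b)
= 710 * 420 / (0.85 * 35 * 396)
= 25.3119 mm
Mn = As * fy * (d - a/2) / 10^6
= 196.3182 kN-m
phi*Mn = 0.9 * 196.3182 = 176.69 kN-m

176.69


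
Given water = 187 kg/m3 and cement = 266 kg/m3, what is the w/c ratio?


w/c = water / cement
w/c = 187 / 266 = 0.703

0.703


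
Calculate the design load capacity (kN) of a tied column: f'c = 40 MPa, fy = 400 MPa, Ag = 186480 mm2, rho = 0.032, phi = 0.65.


Ast = rho * Ag = 0.032 * 186480 = 5967.36 mm2
phi*Pn = 0.65 * 0.80 * (0.85 * 40 * (186480 - 5967.36) + 400 * 5967.36) / 1000
= 4432.67 kN

4432.67


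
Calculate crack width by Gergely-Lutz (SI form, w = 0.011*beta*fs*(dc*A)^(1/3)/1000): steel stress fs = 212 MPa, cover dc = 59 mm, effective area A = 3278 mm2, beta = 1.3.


w = 0.011 * beta * fs * (dc * A)^(1/3) / 1000
= 0.011 * 1.3 * 212 * (59 * 3278)^(1/3) / 1000
= 0.175 mm

0.175


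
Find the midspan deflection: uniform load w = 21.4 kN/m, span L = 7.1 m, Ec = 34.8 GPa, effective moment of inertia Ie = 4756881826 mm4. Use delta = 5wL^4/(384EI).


Convert: L = 7.1 m = 7100 mm, Ec = 34.8 GPa = 34800 MPa
delta = 5 * 21.4 * 7100^4 / (384 * 34800 * 4756881826)
= 4.28 mm

4.28


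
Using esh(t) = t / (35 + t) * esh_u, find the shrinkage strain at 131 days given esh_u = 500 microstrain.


esh(131) = 131 / (35 + 131) * 500
= 131 / 166 * 500
= 394.6 microstrain

394.6


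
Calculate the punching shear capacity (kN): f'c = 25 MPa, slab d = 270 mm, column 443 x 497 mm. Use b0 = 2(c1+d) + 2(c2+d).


b0 = 2*(443 + 270) + 2*(497 + 270) = 2960 mm
Vc = 0.33 * sqrt(25) * 2960 * 270 / 1000
= 1318.68 kN

1318.68


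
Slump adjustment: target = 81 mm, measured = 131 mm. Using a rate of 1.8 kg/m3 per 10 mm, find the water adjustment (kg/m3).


Difference = 81 - 131 = -50 mm
Water adjustment = -50 * 1.8 / 10 = -9.0 kg/m3

-9.0


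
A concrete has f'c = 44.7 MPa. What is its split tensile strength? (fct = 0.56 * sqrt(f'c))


fct = 0.56 * sqrt(44.7)
= 0.56 * 6.686
= 3.744 MPa

3.744


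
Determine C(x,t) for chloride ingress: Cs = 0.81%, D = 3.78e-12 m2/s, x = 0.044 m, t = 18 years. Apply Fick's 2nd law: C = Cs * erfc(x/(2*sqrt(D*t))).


t_seconds = 18 * 365.25 * 24 * 3600 = 568036800.0 s
arg = 0.044 / (2 * sqrt(3.78e-12 * 568036800.0))
= 0.4748
erfc(0.4748) = 0.5019
C = 0.81 * 0.5019 = 0.4066%

0.4066


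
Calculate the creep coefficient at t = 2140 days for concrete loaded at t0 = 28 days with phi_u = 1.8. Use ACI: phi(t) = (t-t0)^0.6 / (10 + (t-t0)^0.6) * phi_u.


dt = 2140 - 28 = 2112
phi = 2112^0.6 / (10 + 2112^0.6) * 1.8
= 1.635

1.635


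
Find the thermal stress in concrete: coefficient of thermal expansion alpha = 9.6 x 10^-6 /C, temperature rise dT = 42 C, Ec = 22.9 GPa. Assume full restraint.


sigma = alpha * dT * Ec
= 9.6e-6 * 42 * 22.9 * 1000
= 9.233 MPa

9.233


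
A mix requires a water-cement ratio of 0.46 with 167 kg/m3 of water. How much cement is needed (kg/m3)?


Cement = water / (w/c)
= 167 / 0.46
= 363.0 kg/m3

363.0


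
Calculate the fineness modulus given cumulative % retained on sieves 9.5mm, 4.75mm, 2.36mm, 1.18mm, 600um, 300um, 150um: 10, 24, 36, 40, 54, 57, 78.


FM = sum(cumulative % retained) / 100
= 299 / 100
= 2.99

2.99


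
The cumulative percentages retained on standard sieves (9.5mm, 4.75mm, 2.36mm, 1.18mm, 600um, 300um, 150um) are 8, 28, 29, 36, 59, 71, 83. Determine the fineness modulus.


FM = sum(cumulative % retained) / 100
= 314 / 100
= 3.14

3.14


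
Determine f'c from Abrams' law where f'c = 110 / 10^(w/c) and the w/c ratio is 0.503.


f'c = 110 / 10^0.503
= 110 / 3.184
= 34.55 MPa

34.55


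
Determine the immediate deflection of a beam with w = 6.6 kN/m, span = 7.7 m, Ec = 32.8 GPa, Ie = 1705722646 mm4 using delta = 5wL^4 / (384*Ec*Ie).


Convert: L = 7.7 m = 7700 mm, Ec = 32.8 GPa = 32800 MPa
delta = 5 * 6.6 * 7700^4 / (384 * 32800 * 1705722646)
= 5.4 mm

5.4


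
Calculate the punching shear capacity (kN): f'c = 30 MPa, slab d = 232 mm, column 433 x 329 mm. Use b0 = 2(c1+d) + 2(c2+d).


b0 = 2*(433 + 232) + 2*(329 + 232) = 2452 mm
Vc = 0.33 * sqrt(30) * 2452 * 232 / 1000
= 1028.21 kN

1028.21


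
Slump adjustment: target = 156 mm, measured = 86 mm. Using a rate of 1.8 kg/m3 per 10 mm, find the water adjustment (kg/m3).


Difference = 156 - 86 = 70 mm
Water adjustment = 70 * 1.8 / 10 = 12.6 kg/m3

12.6


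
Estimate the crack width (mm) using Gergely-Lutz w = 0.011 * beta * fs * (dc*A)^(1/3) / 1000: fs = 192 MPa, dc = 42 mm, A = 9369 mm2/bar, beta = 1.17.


w = 0.011 * beta * fs * (dc * A)^(1/3) / 1000
= 0.011 * 1.17 * 192 * (42 * 9369)^(1/3) / 1000
= 0.181 mm

0.181


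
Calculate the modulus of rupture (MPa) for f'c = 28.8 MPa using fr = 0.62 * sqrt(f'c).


fr = 0.62 * sqrt(28.8)
= 3.327 MPa

3.327


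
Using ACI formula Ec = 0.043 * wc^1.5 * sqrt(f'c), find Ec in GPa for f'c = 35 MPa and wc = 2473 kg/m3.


Ec = 0.043 * 2473^1.5 * sqrt(35) / 1000
= 31.29 GPa

31.29


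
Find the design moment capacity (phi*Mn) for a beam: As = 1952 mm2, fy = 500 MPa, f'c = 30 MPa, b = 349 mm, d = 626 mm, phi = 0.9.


a = As * fy / (0.85 * f'c * b)
= 1952 * 500 / (0.85 * 30 * 349)
= 109.6691 mm
Mn = As * fy * (d - a/2) / 10^6
= 557.4575 kN-m
phi*Mn = 0.9 * 557.4575 = 501.71 kN-m

501.71


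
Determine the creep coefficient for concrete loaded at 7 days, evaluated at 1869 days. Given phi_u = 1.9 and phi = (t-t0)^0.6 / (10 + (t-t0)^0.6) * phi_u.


dt = 1869 - 7 = 1862
phi = 1862^0.6 / (10 + 1862^0.6) * 1.9
= 1.713

1.713


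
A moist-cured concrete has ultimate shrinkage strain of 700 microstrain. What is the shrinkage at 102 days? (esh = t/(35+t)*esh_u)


esh(102) = 102 / (35 + 102) * 700
= 102 / 137 * 700
= 521.2 microstrain

521.2


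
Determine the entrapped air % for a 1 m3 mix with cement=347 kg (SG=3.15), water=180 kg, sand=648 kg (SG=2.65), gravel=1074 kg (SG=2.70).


Vol cement = 347 / (3.15 * 1000) = 0.110159 m3
Vol water = 180 / 1000 = 0.18 m3
Vol sand = 648 / (2.65 * 1000) = 0.244528 m3
Vol gravel = 1074 / (2.70 * 1000) = 0.397778 m3
Total solid + water volume = 0.932465 m3
Air = (1 - 0.932465) * 100 = 6.75%

6.75


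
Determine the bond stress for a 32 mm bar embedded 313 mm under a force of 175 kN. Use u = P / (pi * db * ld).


u = P / (pi * db * ld)
= 175 * 1000 / (pi * 32 * 313)
= 5.562 MPa

5.562


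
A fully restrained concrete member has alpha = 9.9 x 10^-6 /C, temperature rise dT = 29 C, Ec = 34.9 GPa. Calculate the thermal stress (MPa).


sigma = alpha * dT * Ec
= 9.9e-6 * 29 * 34.9 * 1000
= 10.02 MPa

10.02


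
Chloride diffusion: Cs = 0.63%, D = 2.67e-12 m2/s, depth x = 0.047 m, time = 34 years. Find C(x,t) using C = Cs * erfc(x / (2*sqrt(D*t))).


t_seconds = 34 * 365.25 * 24 * 3600 = 1072958400.0 s
arg = 0.047 / (2 * sqrt(2.67e-12 * 1072958400.0))
= 0.4391
erfc(0.4391) = 0.5347
C = 0.63 * 0.5347 = 0.3368%

0.3368


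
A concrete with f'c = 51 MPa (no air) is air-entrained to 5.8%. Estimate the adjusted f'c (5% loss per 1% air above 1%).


Strength loss = (5.8 - 1) * 5 = 24.0%
f'c = 51 * (1 - 24.0/100)
= 38.76 MPa

38.76


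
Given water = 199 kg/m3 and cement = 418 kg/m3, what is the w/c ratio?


w/c = water / cement
w/c = 199 / 418 = 0.476

0.476


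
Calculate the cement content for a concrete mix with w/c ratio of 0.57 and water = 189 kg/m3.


Cement = water / (w/c)
= 189 / 0.57
= 331.6 kg/m3

331.6


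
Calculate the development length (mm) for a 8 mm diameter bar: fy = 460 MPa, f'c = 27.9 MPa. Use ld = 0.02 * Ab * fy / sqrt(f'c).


Ab = pi * 8^2 / 4 = 50.265 mm2
ld = 0.02 * 50.265 * 460 / sqrt(27.9)
= 87.5 mm

87.5


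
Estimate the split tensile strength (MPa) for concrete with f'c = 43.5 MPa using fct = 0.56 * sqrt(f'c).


fct = 0.56 * sqrt(43.5)
= 0.56 * 6.595
= 3.693 MPa

3.693


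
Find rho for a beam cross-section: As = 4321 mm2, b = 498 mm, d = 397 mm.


rho = As / (b * d)
= 4321 / (498 * 397)
= 0.0219

0.0219


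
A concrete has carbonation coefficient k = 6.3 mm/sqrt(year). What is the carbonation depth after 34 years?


depth = k * sqrt(t)
= 6.3 * sqrt(34)
= 36.73 mm

36.73


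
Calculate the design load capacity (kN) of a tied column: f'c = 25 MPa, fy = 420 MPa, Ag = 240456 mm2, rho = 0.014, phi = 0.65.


Ast = rho * Ag = 0.014 * 240456 = 3366.384 mm2
phi*Pn = 0.65 * 0.80 * (0.85 * 25 * (240456 - 3366.384) + 420 * 3366.384) / 1000
= 3355.06 kN

3355.06


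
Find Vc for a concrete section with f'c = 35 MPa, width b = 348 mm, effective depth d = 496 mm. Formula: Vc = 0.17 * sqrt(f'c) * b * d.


Vc = 0.17 * sqrt(35) * 348 * 496 / 1000
= 173.6 kN

173.6


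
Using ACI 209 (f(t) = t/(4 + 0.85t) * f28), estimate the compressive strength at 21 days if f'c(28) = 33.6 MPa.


f(21) = 21 / (4 + 0.85 * 21) * 33.6
= 21 / 21.85 * 33.6
= 32.29 MPa

32.29


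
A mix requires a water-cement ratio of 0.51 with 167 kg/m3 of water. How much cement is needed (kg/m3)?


Cement = water / (w/c)
= 167 / 0.51
= 327.5 kg/m3

327.5


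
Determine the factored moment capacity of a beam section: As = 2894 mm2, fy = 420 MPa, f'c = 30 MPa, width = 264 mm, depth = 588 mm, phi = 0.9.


a = As * fy / (0.85 * f'c * b)
= 2894 * 420 / (0.85 * 30 * 264)
= 180.5526 mm
Mn = As * fy * (d - a/2) / 10^6
= 604.9732 kN-m
phi*Mn = 0.9 * 604.9732 = 544.48 kN-m

544.48


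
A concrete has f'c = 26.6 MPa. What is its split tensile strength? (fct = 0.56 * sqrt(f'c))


fct = 0.56 * sqrt(26.6)
= 0.56 * 5.158
= 2.888 MPa

2.888


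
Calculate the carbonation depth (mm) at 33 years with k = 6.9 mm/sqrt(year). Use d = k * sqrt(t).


depth = k * sqrt(t)
= 6.9 * sqrt(33)
= 39.64 mm

39.64


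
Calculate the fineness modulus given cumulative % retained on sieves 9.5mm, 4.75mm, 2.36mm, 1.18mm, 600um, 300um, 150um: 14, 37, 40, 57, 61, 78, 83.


FM = sum(cumulative % retained) / 100
= 370 / 100
= 3.7

3.7


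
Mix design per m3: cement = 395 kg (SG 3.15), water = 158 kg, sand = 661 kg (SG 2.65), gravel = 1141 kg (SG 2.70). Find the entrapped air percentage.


Vol cement = 395 / (3.15 * 1000) = 0.125397 m3
Vol water = 158 / 1000 = 0.158 m3
Vol sand = 661 / (2.65 * 1000) = 0.249434 m3
Vol gravel = 1141 / (2.70 * 1000) = 0.422593 m3
Total solid + water volume = 0.955423 m3
Air = (1 - 0.955423) * 100 = 4.46%

4.46


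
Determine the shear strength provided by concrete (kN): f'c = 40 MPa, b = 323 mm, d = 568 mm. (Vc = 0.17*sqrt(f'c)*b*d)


Vc = 0.17 * sqrt(40) * 323 * 568 / 1000
= 197.26 kN

197.26


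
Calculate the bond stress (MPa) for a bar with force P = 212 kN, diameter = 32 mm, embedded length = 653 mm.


u = P / (pi * db * ld)
= 212 * 1000 / (pi * 32 * 653)
= 3.229 MPa

3.229


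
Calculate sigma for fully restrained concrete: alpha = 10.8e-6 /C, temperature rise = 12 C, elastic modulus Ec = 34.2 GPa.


sigma = alpha * dT * Ec
= 10.8e-6 * 12 * 34.2 * 1000
= 4.432 MPa

4.432


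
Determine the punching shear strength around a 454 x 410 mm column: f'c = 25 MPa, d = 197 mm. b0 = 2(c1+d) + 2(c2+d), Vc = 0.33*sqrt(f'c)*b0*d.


b0 = 2*(454 + 197) + 2*(410 + 197) = 2516 mm
Vc = 0.33 * sqrt(25) * 2516 * 197 / 1000
= 817.83 kN

817.83


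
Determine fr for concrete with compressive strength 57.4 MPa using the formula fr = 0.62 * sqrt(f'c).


fr = 0.62 * sqrt(57.4)
= 4.697 MPa

4.697


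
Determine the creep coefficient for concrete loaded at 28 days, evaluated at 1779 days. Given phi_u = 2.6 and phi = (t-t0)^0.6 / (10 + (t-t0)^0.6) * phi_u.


dt = 1779 - 28 = 1751
phi = 1751^0.6 / (10 + 1751^0.6) * 2.6
= 2.336

2.336


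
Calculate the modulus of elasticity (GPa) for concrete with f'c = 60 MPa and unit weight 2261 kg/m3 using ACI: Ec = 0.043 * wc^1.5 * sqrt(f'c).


Ec = 0.043 * 2261^1.5 * sqrt(60) / 1000
= 35.81 GPa

35.81


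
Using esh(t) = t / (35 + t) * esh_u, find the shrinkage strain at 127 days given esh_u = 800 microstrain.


esh(127) = 127 / (35 + 127) * 800
= 127 / 162 * 800
= 627.2 microstrain

627.2


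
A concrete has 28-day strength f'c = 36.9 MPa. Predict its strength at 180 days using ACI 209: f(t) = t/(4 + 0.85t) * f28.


f(180) = 180 / (4 + 0.85 * 180) * 36.9
= 180 / 157.0 * 36.9
= 42.31 MPa

42.31


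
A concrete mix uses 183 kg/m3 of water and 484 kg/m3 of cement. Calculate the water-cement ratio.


w/c = water / cement
w/c = 183 / 484 = 0.378

0.378


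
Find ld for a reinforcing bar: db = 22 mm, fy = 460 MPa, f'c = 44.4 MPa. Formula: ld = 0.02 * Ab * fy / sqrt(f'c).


Ab = pi * 22^2 / 4 = 380.133 mm2
ld = 0.02 * 380.133 * 460 / sqrt(44.4)
= 524.8 mm

524.8


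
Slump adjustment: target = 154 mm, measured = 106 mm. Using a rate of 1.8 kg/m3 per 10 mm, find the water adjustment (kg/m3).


Difference = 154 - 106 = 48 mm
Water adjustment = 48 * 1.8 / 10 = 8.6 kg/m3

8.6


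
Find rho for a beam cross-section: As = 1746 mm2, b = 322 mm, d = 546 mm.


rho = As / (b * d)
= 1746 / (322 * 546)
= 0.0099

0.0099


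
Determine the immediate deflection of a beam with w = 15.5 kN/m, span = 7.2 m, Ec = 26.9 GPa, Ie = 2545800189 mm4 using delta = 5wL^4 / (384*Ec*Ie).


Convert: L = 7.2 m = 7200 mm, Ec = 26.9 GPa = 26900 MPa
delta = 5 * 15.5 * 7200^4 / (384 * 26900 * 2545800189)
= 7.92 mm

7.92


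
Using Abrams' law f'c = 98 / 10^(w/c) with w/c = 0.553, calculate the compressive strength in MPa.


f'c = 98 / 10^0.553
= 98 / 3.573
= 27.43 MPa

27.43


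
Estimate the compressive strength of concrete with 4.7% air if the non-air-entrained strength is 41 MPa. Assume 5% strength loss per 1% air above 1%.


Strength loss = (4.7 - 1) * 5 = 18.5%
f'c = 41 * (1 - 18.5/100)
= 33.41 MPa

33.41


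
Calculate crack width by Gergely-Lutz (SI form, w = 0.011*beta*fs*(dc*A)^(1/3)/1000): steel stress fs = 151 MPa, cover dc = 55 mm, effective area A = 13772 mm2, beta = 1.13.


w = 0.011 * beta * fs * (dc * A)^(1/3) / 1000
= 0.011 * 1.13 * 151 * (55 * 13772)^(1/3) / 1000
= 0.171 mm

0.171


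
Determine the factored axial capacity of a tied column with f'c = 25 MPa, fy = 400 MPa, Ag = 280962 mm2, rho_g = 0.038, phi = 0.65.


Ast = rho * Ag = 0.038 * 280962 = 10676.556 mm2
phi*Pn = 0.65 * 0.80 * (0.85 * 25 * (280962 - 10676.556) + 400 * 10676.556) / 1000
= 5207.38 kN

5207.38


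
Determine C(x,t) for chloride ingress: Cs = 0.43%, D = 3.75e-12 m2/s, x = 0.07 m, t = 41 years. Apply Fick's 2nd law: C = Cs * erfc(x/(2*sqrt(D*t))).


t_seconds = 41 * 365.25 * 24 * 3600 = 1293861600.0 s
arg = 0.07 / (2 * sqrt(3.75e-12 * 1293861600.0))
= 0.5025
erfc(0.5025) = 0.4773
C = 0.43 * 0.4773 = 0.2053%

0.2053


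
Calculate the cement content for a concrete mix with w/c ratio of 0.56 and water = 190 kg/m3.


Cement = water / (w/c)
= 190 / 0.56
= 339.3 kg/m3

339.3


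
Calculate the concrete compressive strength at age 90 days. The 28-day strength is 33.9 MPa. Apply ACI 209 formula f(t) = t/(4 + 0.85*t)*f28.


f(90) = 90 / (4 + 0.85 * 90) * 33.9
= 90 / 80.5 * 33.9
= 37.9 MPa

37.9


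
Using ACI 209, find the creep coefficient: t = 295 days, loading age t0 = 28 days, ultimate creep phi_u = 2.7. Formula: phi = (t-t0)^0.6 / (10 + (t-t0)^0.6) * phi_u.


dt = 295 - 28 = 267
phi = 267^0.6 / (10 + 267^0.6) * 2.7
= 2.0

2.0


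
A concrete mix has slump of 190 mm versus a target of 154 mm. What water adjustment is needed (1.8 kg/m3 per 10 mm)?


Difference = 154 - 190 = -36 mm
Water adjustment = -36 * 1.8 / 10 = -6.5 kg/m3

-6.5


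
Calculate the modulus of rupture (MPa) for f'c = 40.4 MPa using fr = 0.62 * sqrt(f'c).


fr = 0.62 * sqrt(40.4)
= 3.941 MPa

3.941


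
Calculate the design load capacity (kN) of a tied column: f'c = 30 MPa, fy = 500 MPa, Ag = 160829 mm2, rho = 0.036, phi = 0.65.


Ast = rho * Ag = 0.036 * 160829 = 5789.844 mm2
phi*Pn = 0.65 * 0.80 * (0.85 * 30 * (160829 - 5789.844) + 500 * 5789.844) / 1000
= 3561.18 kN

3561.18


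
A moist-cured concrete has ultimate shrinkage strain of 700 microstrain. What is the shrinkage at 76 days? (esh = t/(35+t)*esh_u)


esh(76) = 76 / (35 + 76) * 700
= 76 / 111 * 700
= 479.3 microstrain

479.3


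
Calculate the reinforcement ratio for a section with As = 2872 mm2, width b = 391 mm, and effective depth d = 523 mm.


rho = As / (b * d)
= 2872 / (391 * 523)
= 0.014

0.014


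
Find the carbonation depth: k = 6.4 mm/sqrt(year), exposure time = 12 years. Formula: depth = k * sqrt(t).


depth = k * sqrt(t)
= 6.4 * sqrt(12)
= 22.17 mm

22.17


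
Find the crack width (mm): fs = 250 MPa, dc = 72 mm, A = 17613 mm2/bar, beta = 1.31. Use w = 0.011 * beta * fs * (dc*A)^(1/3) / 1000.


w = 0.011 * beta * fs * (dc * A)^(1/3) / 1000
= 0.011 * 1.31 * 250 * (72 * 17613)^(1/3) / 1000
= 0.39 mm

0.39


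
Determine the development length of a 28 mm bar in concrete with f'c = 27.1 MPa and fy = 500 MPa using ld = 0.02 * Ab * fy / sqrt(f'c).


Ab = pi * 28^2 / 4 = 615.752 mm2
ld = 0.02 * 615.752 * 500 / sqrt(27.1)
= 1182.8 mm

1182.8


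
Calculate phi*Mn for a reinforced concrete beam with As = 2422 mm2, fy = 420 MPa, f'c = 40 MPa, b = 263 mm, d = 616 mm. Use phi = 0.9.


a = As * fy / (0.85 * f'c * b)
= 2422 * 420 / (0.85 * 40 * 263)
= 113.7598 mm
Mn = As * fy * (d - a/2) / 10^6
= 568.7593 kN-m
phi*Mn = 0.9 * 568.7593 = 511.88 kN-m

511.88


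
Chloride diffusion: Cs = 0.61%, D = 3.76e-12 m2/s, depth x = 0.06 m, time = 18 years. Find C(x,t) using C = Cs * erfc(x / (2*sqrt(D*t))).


t_seconds = 18 * 365.25 * 24 * 3600 = 568036800.0 s
arg = 0.06 / (2 * sqrt(3.76e-12 * 568036800.0))
= 0.6491
erfc(0.6491) = 0.3586
C = 0.61 * 0.3586 = 0.2187%

0.2187


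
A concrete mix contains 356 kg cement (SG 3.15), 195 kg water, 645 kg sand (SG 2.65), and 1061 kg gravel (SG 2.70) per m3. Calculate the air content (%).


Vol cement = 356 / (3.15 * 1000) = 0.113016 m3
Vol water = 195 / 1000 = 0.195 m3
Vol sand = 645 / (2.65 * 1000) = 0.243396 m3
Vol gravel = 1061 / (2.70 * 1000) = 0.392963 m3
Total solid + water volume = 0.944375 m3
Air = (1 - 0.944375) * 100 = 5.56%

5.56


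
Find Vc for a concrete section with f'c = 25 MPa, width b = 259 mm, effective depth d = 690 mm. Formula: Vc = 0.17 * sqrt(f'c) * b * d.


Vc = 0.17 * sqrt(25) * 259 * 690 / 1000
= 151.9 kN

151.9


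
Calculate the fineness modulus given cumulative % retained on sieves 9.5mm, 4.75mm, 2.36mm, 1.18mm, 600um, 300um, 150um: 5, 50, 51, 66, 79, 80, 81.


FM = sum(cumulative % retained) / 100
= 412 / 100
= 4.12

4.12


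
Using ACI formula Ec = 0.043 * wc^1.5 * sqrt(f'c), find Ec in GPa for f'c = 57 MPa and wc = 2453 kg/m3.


Ec = 0.043 * 2453^1.5 * sqrt(57) / 1000
= 39.44 GPa

39.44


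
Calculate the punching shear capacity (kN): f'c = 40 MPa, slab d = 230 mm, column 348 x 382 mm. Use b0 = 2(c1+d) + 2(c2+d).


b0 = 2*(348 + 230) + 2*(382 + 230) = 2380 mm
Vc = 0.33 * sqrt(40) * 2380 * 230 / 1000
= 1142.48 kN

1142.48
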